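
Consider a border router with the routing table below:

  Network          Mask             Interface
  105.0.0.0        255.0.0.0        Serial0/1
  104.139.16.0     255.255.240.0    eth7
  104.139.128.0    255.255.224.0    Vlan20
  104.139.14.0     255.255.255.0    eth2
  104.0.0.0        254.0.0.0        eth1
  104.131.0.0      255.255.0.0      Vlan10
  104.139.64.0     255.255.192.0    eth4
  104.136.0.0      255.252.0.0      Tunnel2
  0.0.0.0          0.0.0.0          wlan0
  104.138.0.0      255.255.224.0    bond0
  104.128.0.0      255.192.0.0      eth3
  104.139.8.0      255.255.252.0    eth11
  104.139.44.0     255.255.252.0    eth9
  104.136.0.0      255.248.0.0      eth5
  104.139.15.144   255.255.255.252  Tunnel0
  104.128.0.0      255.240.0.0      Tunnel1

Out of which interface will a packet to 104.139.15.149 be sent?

Tunnel2

Routes whose prefix contains 104.139.15.149:
  0.0.0.0/0 (default, matches everything) -> wlan0
  104.0.0.0/7 (104.0.0.0 - 105.255.255.255) -> eth1
  104.128.0.0/10 (104.128.0.0 - 104.191.255.255) -> eth3
  104.128.0.0/12 (104.128.0.0 - 104.143.255.255) -> Tunnel1
  104.136.0.0/13 (104.136.0.0 - 104.143.255.255) -> eth5
  104.136.0.0/14 (104.136.0.0 - 104.139.255.255) -> Tunnel2
More-specific entries that do NOT match:
  104.139.15.144/30 (104.139.15.144 - 104.139.15.147) does not contain 104.139.15.149
  104.139.14.0/24 (104.139.14.0 - 104.139.14.255) does not contain 104.139.15.149
  104.139.8.0/22 (104.139.8.0 - 104.139.11.255) does not contain 104.139.15.149
  104.139.44.0/22 (104.139.44.0 - 104.139.47.255) does not contain 104.139.15.149
  104.139.16.0/20 (104.139.16.0 - 104.139.31.255) does not contain 104.139.15.149
  104.139.128.0/19 (104.139.128.0 - 104.139.159.255) does not contain 104.139.15.149
  104.138.0.0/19 (104.138.0.0 - 104.138.31.255) does not contain 104.139.15.149
  104.139.64.0/18 (104.139.64.0 - 104.139.127.255) does not contain 104.139.15.149
  104.131.0.0/16 (104.131.0.0 - 104.131.255.255) does not contain 104.139.15.149
Longest matching prefix is /14 -> interface Tunnel2.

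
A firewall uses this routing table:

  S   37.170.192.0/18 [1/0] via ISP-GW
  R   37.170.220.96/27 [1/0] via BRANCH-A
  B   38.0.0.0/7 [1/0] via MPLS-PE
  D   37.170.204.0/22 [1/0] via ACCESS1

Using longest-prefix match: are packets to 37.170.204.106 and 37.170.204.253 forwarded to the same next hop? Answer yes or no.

yes

37.170.204.106: longest match 37.170.204.0/22 -> ACCESS1
37.170.204.253: longest match 37.170.204.0/22 -> ACCESS1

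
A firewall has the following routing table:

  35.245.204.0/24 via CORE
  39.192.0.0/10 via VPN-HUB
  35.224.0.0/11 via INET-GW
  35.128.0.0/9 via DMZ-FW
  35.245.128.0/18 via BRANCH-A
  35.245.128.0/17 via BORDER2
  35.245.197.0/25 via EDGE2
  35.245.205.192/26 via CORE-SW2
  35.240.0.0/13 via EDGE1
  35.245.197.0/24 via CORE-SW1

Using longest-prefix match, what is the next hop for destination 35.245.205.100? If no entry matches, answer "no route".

Routes whose prefix contains 35.245.205.100:
  35.128.0.0/9 (35.128.0.0 - 35.255.255.255) -> DMZ-FW
  35.224.0.0/11 (35.224.0.0 - 35.255.255.255) -> INET-GW
  35.240.0.0/13 (35.240.0.0 - 35.247.255.255) -> EDGE1
  35.245.128.0/17 (35.245.128.0 - 35.245.255.255) -> BORDER2
More-specific entries that do NOT match:
  35.245.205.192/26 (35.245.205.192 - 35.245.205.255) does not contain 35.245.205.100
  35.245.197.0/25 (35.245.197.0 - 35.245.197.127) does not contain 35.245.205.100
  35.245.204.0/24 (35.245.204.0 - 35.245.204.255) does not contain 35.245.205.100
  35.245.197.0/24 (35.245.197.0 - 35.245.197.255) does not contain 35.245.205.100
  35.245.128.0/18 (35.245.128.0 - 35.245.191.255) does not contain 35.245.205.100
Longest matching prefix is /17 -> next hop BORDER2.

BORDER2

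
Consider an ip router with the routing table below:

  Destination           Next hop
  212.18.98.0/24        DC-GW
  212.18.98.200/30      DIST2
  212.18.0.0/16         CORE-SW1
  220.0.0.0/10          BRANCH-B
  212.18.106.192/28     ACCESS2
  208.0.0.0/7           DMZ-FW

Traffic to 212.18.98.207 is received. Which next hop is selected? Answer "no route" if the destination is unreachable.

Routes whose prefix contains 212.18.98.207:
  212.18.0.0/16 (212.18.0.0 - 212.18.255.255) -> CORE-SW1
  212.18.98.0/24 (212.18.98.0 - 212.18.98.255) -> DC-GW
More-specific entries that do NOT match:
  212.18.98.200/30 (212.18.98.200 - 212.18.98.203) does not contain 212.18.98.207
  212.18.106.192/28 (212.18.106.192 - 212.18.106.207) does not contain 212.18.98.207
Longest matching prefix is /24 -> next hop DC-GW.

DC-GW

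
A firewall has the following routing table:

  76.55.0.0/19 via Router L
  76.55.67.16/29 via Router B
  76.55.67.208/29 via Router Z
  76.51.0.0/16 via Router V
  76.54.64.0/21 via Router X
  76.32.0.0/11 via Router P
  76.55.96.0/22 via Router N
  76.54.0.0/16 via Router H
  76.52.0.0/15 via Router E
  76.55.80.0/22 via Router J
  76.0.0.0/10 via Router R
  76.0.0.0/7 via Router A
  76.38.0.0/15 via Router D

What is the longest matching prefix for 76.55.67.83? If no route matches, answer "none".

76.32.0.0/11

Entries matching 76.55.67.83:
  76.0.0.0/7 (76.0.0.0 - 77.255.255.255)
  76.0.0.0/10 (76.0.0.0 - 76.63.255.255)
  76.32.0.0/11 (76.32.0.0 - 76.63.255.255)
Most specific is 76.32.0.0/11.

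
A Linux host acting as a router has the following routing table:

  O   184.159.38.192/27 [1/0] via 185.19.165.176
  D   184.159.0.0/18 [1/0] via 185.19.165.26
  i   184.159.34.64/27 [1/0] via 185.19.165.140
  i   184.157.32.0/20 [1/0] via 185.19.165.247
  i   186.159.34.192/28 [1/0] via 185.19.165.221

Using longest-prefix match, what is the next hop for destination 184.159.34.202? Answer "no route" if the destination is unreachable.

185.19.165.26

Routes whose prefix contains 184.159.34.202:
  184.159.0.0/18 (184.159.0.0 - 184.159.63.255) -> 185.19.165.26
More-specific entries that do NOT match:
  186.159.34.192/28 (186.159.34.192 - 186.159.34.207) does not contain 184.159.34.202
  184.159.38.192/27 (184.159.38.192 - 184.159.38.223) does not contain 184.159.34.202
  184.159.34.64/27 (184.159.34.64 - 184.159.34.95) does not contain 184.159.34.202
  184.157.32.0/20 (184.157.32.0 - 184.157.47.255) does not contain 184.159.34.202
Longest matching prefix is /18 -> next hop 185.19.165.26.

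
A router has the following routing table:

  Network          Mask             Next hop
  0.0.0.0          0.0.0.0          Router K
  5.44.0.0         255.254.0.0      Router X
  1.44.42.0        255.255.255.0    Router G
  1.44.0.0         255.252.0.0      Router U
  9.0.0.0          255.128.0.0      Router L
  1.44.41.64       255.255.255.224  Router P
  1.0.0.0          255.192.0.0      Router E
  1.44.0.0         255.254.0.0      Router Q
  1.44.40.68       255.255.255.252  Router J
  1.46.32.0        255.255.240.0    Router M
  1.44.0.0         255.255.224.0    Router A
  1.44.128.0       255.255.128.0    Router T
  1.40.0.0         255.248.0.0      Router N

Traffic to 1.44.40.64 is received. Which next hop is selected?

Router Q

Routes whose prefix contains 1.44.40.64:
  0.0.0.0/0 (default, matches everything) -> Router K
  1.0.0.0/10 (1.0.0.0 - 1.63.255.255) -> Router E
  1.40.0.0/13 (1.40.0.0 - 1.47.255.255) -> Router N
  1.44.0.0/14 (1.44.0.0 - 1.47.255.255) -> Router U
  1.44.0.0/15 (1.44.0.0 - 1.45.255.255) -> Router Q
More-specific entries that do NOT match:
  1.44.40.68/30 (1.44.40.68 - 1.44.40.71) does not contain 1.44.40.64
  1.44.41.64/27 (1.44.41.64 - 1.44.41.95) does not contain 1.44.40.64
  1.44.42.0/24 (1.44.42.0 - 1.44.42.255) does not contain 1.44.40.64
  1.46.32.0/20 (1.46.32.0 - 1.46.47.255) does not contain 1.44.40.64
  1.44.0.0/19 (1.44.0.0 - 1.44.31.255) does not contain 1.44.40.64
  1.44.128.0/17 (1.44.128.0 - 1.44.255.255) does not contain 1.44.40.64
Longest matching prefix is /15 -> next hop Router Q.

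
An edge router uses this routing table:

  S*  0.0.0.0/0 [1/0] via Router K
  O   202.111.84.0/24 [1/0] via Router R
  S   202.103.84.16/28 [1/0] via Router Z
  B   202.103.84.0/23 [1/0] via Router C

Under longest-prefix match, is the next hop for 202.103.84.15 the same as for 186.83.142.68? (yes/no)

202.103.84.15: longest match 202.103.84.0/23 -> Router C
186.83.142.68: longest match 0.0.0.0/0 -> Router K

no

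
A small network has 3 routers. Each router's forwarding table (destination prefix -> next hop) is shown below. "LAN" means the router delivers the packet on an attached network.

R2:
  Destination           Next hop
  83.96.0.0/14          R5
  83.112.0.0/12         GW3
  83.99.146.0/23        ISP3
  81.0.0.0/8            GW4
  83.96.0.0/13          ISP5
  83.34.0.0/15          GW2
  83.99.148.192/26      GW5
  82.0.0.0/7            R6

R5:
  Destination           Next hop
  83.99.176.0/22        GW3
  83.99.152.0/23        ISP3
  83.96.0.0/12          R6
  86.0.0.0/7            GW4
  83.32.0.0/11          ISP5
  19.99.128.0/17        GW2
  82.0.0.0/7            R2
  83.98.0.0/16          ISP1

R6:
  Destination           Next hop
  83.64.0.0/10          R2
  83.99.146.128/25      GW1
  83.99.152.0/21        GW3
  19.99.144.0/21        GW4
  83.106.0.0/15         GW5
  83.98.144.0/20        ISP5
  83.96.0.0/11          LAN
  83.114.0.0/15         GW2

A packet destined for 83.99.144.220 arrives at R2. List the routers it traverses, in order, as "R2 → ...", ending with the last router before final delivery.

R2 → R5 → R6

At R2: longest match for 83.99.144.220 is 83.96.0.0/14 -> R5
At R5: longest match for 83.99.144.220 is 83.96.0.0/12 -> R6
At R6: longest match for 83.99.144.220 is 83.96.0.0/11 -> LAN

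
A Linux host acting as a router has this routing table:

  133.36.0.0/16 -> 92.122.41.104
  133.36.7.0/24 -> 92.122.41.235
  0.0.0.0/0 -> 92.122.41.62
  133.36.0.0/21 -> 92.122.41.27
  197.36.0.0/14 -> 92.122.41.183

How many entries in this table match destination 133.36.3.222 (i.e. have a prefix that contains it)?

3

Prefixes containing 133.36.3.222:
  0.0.0.0/0 (default, matches everything)
  133.36.0.0/16 (133.36.0.0 - 133.36.255.255)
  133.36.0.0/21 (133.36.0.0 - 133.36.7.255)
Total matching entries: 3.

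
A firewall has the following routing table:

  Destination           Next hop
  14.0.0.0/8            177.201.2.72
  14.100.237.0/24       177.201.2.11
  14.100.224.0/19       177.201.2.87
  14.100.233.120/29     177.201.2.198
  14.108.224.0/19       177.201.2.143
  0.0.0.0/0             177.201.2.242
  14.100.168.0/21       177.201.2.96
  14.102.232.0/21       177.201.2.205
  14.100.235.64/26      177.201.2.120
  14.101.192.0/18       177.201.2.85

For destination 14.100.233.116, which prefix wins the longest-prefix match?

Entries matching 14.100.233.116:
  0.0.0.0/0 (default, matches everything)
  14.0.0.0/8 (14.0.0.0 - 14.255.255.255)
  14.100.224.0/19 (14.100.224.0 - 14.100.255.255)
Most specific is 14.100.224.0/19.

14.100.224.0/19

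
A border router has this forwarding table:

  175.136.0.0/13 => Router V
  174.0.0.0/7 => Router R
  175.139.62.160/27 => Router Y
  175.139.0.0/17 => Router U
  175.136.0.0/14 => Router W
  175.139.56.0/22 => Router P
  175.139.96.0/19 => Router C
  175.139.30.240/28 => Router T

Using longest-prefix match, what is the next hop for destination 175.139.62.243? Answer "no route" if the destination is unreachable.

Router U

Routes whose prefix contains 175.139.62.243:
  174.0.0.0/7 (174.0.0.0 - 175.255.255.255) -> Router R
  175.136.0.0/13 (175.136.0.0 - 175.143.255.255) -> Router V
  175.136.0.0/14 (175.136.0.0 - 175.139.255.255) -> Router W
  175.139.0.0/17 (175.139.0.0 - 175.139.127.255) -> Router U
More-specific entries that do NOT match:
  175.139.30.240/28 (175.139.30.240 - 175.139.30.255) does not contain 175.139.62.243
  175.139.62.160/27 (175.139.62.160 - 175.139.62.191) does not contain 175.139.62.243
  175.139.56.0/22 (175.139.56.0 - 175.139.59.255) does not contain 175.139.62.243
  175.139.96.0/19 (175.139.96.0 - 175.139.127.255) does not contain 175.139.62.243
Longest matching prefix is /17 -> next hop Router U.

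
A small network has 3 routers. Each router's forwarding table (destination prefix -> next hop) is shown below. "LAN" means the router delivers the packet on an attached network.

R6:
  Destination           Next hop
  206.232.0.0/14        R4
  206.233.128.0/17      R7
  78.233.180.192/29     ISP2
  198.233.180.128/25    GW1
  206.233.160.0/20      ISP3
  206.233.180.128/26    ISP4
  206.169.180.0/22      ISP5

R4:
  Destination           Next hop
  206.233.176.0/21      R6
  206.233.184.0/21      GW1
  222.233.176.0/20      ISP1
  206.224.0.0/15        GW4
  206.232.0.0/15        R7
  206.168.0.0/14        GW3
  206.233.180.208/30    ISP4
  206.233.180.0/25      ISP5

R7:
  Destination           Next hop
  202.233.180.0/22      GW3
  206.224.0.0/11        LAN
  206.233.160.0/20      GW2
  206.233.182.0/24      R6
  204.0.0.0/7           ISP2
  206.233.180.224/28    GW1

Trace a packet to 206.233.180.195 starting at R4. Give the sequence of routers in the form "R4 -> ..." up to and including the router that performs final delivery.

R4 -> R6 -> R7

At R4: longest match for 206.233.180.195 is 206.233.176.0/21 -> R6
At R6: longest match for 206.233.180.195 is 206.233.128.0/17 -> R7
At R7: longest match for 206.233.180.195 is 206.224.0.0/11 -> LAN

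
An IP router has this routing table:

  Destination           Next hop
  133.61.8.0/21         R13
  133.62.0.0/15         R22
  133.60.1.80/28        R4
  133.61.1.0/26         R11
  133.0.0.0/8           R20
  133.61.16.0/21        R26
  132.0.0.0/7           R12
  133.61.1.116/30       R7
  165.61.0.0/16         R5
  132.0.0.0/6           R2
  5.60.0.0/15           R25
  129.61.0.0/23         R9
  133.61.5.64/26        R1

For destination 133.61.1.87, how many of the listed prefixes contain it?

Prefixes containing 133.61.1.87:
  132.0.0.0/6 (132.0.0.0 - 135.255.255.255)
  132.0.0.0/7 (132.0.0.0 - 133.255.255.255)
  133.0.0.0/8 (133.0.0.0 - 133.255.255.255)
Total matching entries: 3.

3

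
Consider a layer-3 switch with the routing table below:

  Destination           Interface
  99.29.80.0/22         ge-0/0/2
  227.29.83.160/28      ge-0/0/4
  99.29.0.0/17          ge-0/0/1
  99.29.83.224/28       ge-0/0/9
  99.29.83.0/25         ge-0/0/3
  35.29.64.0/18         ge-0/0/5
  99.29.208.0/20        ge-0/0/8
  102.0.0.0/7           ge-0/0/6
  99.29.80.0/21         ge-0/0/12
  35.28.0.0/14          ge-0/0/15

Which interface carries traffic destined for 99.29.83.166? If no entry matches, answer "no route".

Routes whose prefix contains 99.29.83.166:
  99.29.0.0/17 (99.29.0.0 - 99.29.127.255) -> ge-0/0/1
  99.29.80.0/21 (99.29.80.0 - 99.29.87.255) -> ge-0/0/12
  99.29.80.0/22 (99.29.80.0 - 99.29.83.255) -> ge-0/0/2
More-specific entries that do NOT match:
  227.29.83.160/28 (227.29.83.160 - 227.29.83.175) does not contain 99.29.83.166
  99.29.83.224/28 (99.29.83.224 - 99.29.83.239) does not contain 99.29.83.166
  99.29.83.0/25 (99.29.83.0 - 99.29.83.127) does not contain 99.29.83.166
Longest matching prefix is /22 -> interface ge-0/0/2.

ge-0/0/2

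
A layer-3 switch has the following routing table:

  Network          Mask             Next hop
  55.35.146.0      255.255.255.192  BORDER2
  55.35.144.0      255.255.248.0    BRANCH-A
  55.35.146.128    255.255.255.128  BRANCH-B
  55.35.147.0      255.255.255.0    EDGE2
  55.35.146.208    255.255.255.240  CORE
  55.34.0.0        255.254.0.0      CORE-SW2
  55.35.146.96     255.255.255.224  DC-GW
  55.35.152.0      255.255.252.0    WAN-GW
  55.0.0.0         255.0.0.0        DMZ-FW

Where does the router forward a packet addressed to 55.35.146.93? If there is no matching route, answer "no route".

Routes whose prefix contains 55.35.146.93:
  55.0.0.0/8 (55.0.0.0 - 55.255.255.255) -> DMZ-FW
  55.34.0.0/15 (55.34.0.0 - 55.35.255.255) -> CORE-SW2
  55.35.144.0/21 (55.35.144.0 - 55.35.151.255) -> BRANCH-A
More-specific entries that do NOT match:
  55.35.146.208/28 (55.35.146.208 - 55.35.146.223) does not contain 55.35.146.93
  55.35.146.96/27 (55.35.146.96 - 55.35.146.127) does not contain 55.35.146.93
  55.35.146.0/26 (55.35.146.0 - 55.35.146.63) does not contain 55.35.146.93
  55.35.146.128/25 (55.35.146.128 - 55.35.146.255) does not contain 55.35.146.93
  55.35.147.0/24 (55.35.147.0 - 55.35.147.255) does not contain 55.35.146.93
  55.35.152.0/22 (55.35.152.0 - 55.35.155.255) does not contain 55.35.146.93
Longest matching prefix is /21 -> next hop BRANCH-A.

BRANCH-A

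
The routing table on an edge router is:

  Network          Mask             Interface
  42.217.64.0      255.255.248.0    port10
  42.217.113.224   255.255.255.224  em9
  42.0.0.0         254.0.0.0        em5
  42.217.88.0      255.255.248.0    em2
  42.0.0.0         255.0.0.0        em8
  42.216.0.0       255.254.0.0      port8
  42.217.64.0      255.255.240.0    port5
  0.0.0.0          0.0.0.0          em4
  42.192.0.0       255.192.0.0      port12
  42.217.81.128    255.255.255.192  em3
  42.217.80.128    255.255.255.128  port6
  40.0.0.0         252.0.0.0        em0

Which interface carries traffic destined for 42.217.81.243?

Routes whose prefix contains 42.217.81.243:
  0.0.0.0/0 (default, matches everything) -> em4
  40.0.0.0/6 (40.0.0.0 - 43.255.255.255) -> em0
  42.0.0.0/7 (42.0.0.0 - 43.255.255.255) -> em5
  42.0.0.0/8 (42.0.0.0 - 42.255.255.255) -> em8
  42.192.0.0/10 (42.192.0.0 - 42.255.255.255) -> port12
  42.216.0.0/15 (42.216.0.0 - 42.217.255.255) -> port8
More-specific entries that do NOT match:
  42.217.113.224/27 (42.217.113.224 - 42.217.113.255) does not contain 42.217.81.243
  42.217.81.128/26 (42.217.81.128 - 42.217.81.191) does not contain 42.217.81.243
  42.217.80.128/25 (42.217.80.128 - 42.217.80.255) does not contain 42.217.81.243
  42.217.64.0/21 (42.217.64.0 - 42.217.71.255) does not contain 42.217.81.243
  42.217.88.0/21 (42.217.88.0 - 42.217.95.255) does not contain 42.217.81.243
  42.217.64.0/20 (42.217.64.0 - 42.217.79.255) does not contain 42.217.81.243
Longest matching prefix is /15 -> interface port8.

port8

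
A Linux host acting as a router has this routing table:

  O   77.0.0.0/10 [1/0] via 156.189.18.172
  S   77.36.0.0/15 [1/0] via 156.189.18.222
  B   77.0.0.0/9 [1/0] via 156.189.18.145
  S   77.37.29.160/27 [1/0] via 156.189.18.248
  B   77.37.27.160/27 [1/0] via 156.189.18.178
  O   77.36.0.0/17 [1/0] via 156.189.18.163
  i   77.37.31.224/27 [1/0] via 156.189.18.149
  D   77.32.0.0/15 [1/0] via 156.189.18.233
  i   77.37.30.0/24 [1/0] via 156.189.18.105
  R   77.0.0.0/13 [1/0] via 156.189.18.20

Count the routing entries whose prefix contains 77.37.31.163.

Prefixes containing 77.37.31.163:
  77.0.0.0/9 (77.0.0.0 - 77.127.255.255)
  77.0.0.0/10 (77.0.0.0 - 77.63.255.255)
  77.36.0.0/15 (77.36.0.0 - 77.37.255.255)
Total matching entries: 3.

3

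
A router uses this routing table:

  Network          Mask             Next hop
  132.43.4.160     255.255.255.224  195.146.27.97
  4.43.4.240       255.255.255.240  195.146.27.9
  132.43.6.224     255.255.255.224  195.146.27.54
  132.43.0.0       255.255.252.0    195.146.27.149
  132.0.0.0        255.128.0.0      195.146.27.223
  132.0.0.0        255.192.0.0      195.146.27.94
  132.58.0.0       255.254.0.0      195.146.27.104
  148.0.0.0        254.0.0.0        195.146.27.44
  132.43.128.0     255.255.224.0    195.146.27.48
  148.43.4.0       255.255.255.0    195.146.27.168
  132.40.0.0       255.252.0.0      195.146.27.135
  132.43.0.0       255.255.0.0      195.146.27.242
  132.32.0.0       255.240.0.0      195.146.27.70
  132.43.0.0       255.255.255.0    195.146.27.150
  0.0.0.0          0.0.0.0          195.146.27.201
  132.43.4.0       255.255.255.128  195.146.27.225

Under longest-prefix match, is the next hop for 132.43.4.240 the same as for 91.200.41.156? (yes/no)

132.43.4.240: longest match 132.43.0.0/16 -> 195.146.27.242
91.200.41.156: longest match 0.0.0.0/0 -> 195.146.27.201

no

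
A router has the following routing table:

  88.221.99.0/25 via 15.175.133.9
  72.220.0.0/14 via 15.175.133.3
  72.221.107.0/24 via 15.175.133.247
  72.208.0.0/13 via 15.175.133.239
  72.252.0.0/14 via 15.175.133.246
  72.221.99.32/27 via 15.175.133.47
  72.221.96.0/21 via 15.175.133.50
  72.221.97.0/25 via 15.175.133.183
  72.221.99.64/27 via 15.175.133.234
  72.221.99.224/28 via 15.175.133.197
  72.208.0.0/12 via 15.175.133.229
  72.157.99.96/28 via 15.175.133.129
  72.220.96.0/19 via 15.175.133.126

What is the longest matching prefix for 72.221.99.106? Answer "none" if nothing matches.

Entries matching 72.221.99.106:
  72.208.0.0/12 (72.208.0.0 - 72.223.255.255)
  72.220.0.0/14 (72.220.0.0 - 72.223.255.255)
  72.221.96.0/21 (72.221.96.0 - 72.221.103.255)
Most specific is 72.221.96.0/21.

72.221.96.0/21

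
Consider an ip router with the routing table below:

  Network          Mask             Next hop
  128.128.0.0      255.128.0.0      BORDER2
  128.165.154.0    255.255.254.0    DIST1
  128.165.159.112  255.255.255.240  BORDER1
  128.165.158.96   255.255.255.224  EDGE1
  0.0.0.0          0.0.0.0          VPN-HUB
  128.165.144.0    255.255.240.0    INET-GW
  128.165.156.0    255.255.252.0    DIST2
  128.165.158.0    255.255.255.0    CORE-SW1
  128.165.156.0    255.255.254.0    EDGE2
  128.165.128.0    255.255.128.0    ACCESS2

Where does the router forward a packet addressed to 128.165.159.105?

Routes whose prefix contains 128.165.159.105:
  0.0.0.0/0 (default, matches everything) -> VPN-HUB
  128.128.0.0/9 (128.128.0.0 - 128.255.255.255) -> BORDER2
  128.165.128.0/17 (128.165.128.0 - 128.165.255.255) -> ACCESS2
  128.165.144.0/20 (128.165.144.0 - 128.165.159.255) -> INET-GW
  128.165.156.0/22 (128.165.156.0 - 128.165.159.255) -> DIST2
More-specific entries that do NOT match:
  128.165.159.112/28 (128.165.159.112 - 128.165.159.127) does not contain 128.165.159.105
  128.165.158.96/27 (128.165.158.96 - 128.165.158.127) does not contain 128.165.159.105
  128.165.158.0/24 (128.165.158.0 - 128.165.158.255) does not contain 128.165.159.105
  128.165.154.0/23 (128.165.154.0 - 128.165.155.255) does not contain 128.165.159.105
  128.165.156.0/23 (128.165.156.0 - 128.165.157.255) does not contain 128.165.159.105
Longest matching prefix is /22 -> next hop DIST2.

DIST2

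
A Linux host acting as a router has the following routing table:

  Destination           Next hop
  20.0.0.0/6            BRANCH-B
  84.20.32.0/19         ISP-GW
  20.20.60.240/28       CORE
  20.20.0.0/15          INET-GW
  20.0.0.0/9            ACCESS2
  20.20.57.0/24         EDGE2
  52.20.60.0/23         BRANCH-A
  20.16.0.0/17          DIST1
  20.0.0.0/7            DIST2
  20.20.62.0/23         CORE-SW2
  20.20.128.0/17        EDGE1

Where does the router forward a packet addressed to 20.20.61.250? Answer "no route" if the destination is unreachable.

Routes whose prefix contains 20.20.61.250:
  20.0.0.0/6 (20.0.0.0 - 23.255.255.255) -> BRANCH-B
  20.0.0.0/7 (20.0.0.0 - 21.255.255.255) -> DIST2
  20.0.0.0/9 (20.0.0.0 - 20.127.255.255) -> ACCESS2
  20.20.0.0/15 (20.20.0.0 - 20.21.255.255) -> INET-GW
More-specific entries that do NOT match:
  20.20.60.240/28 (20.20.60.240 - 20.20.60.255) does not contain 20.20.61.250
  20.20.57.0/24 (20.20.57.0 - 20.20.57.255) does not contain 20.20.61.250
  52.20.60.0/23 (52.20.60.0 - 52.20.61.255) does not contain 20.20.61.250
  20.20.62.0/23 (20.20.62.0 - 20.20.63.255) does not contain 20.20.61.250
  84.20.32.0/19 (84.20.32.0 - 84.20.63.255) does not contain 20.20.61.250
  20.16.0.0/17 (20.16.0.0 - 20.16.127.255) does not contain 20.20.61.250
  20.20.128.0/17 (20.20.128.0 - 20.20.255.255) does not contain 20.20.61.250
Longest matching prefix is /15 -> next hop INET-GW.

INET-GW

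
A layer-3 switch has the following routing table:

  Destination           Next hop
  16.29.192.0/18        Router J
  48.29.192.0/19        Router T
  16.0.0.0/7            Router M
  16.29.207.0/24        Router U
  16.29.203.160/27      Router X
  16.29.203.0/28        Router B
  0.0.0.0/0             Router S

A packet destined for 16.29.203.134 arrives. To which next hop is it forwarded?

Router J

Routes whose prefix contains 16.29.203.134:
  0.0.0.0/0 (default, matches everything) -> Router S
  16.0.0.0/7 (16.0.0.0 - 17.255.255.255) -> Router M
  16.29.192.0/18 (16.29.192.0 - 16.29.255.255) -> Router J
More-specific entries that do NOT match:
  16.29.203.0/28 (16.29.203.0 - 16.29.203.15) does not contain 16.29.203.134
  16.29.203.160/27 (16.29.203.160 - 16.29.203.191) does not contain 16.29.203.134
  16.29.207.0/24 (16.29.207.0 - 16.29.207.255) does not contain 16.29.203.134
  48.29.192.0/19 (48.29.192.0 - 48.29.223.255) does not contain 16.29.203.134
Longest matching prefix is /18 -> next hop Router J.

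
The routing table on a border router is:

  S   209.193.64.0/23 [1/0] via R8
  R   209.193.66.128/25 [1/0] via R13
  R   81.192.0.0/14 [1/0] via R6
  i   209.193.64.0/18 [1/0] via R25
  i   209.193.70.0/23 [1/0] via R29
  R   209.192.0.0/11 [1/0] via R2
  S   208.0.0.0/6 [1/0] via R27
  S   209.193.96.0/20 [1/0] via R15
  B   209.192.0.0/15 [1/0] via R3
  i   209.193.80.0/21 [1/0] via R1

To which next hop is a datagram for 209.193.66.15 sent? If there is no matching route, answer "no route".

Routes whose prefix contains 209.193.66.15:
  208.0.0.0/6 (208.0.0.0 - 211.255.255.255) -> R27
  209.192.0.0/11 (209.192.0.0 - 209.223.255.255) -> R2
  209.192.0.0/15 (209.192.0.0 - 209.193.255.255) -> R3
  209.193.64.0/18 (209.193.64.0 - 209.193.127.255) -> R25
More-specific entries that do NOT match:
  209.193.66.128/25 (209.193.66.128 - 209.193.66.255) does not contain 209.193.66.15
  209.193.64.0/23 (209.193.64.0 - 209.193.65.255) does not contain 209.193.66.15
  209.193.70.0/23 (209.193.70.0 - 209.193.71.255) does not contain 209.193.66.15
  209.193.80.0/21 (209.193.80.0 - 209.193.87.255) does not contain 209.193.66.15
  209.193.96.0/20 (209.193.96.0 - 209.193.111.255) does not contain 209.193.66.15
Longest matching prefix is /18 -> next hop R25.

R25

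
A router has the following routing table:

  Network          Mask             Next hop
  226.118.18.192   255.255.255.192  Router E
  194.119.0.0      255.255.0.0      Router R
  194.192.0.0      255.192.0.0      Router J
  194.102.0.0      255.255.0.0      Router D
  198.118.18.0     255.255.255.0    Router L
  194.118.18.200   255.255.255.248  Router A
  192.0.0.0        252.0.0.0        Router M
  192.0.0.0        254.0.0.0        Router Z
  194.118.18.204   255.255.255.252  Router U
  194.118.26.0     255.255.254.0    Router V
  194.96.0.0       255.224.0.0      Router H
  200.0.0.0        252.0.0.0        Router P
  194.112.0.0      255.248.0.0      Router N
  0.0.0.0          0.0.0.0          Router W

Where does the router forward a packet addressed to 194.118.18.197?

Routes whose prefix contains 194.118.18.197:
  0.0.0.0/0 (default, matches everything) -> Router W
  192.0.0.0/6 (192.0.0.0 - 195.255.255.255) -> Router M
  194.96.0.0/11 (194.96.0.0 - 194.127.255.255) -> Router H
  194.112.0.0/13 (194.112.0.0 - 194.119.255.255) -> Router N
More-specific entries that do NOT match:
  194.118.18.204/30 (194.118.18.204 - 194.118.18.207) does not contain 194.118.18.197
  194.118.18.200/29 (194.118.18.200 - 194.118.18.207) does not contain 194.118.18.197
  226.118.18.192/26 (226.118.18.192 - 226.118.18.255) does not contain 194.118.18.197
  198.118.18.0/24 (198.118.18.0 - 198.118.18.255) does not contain 194.118.18.197
  194.118.26.0/23 (194.118.26.0 - 194.118.27.255) does not contain 194.118.18.197
  194.119.0.0/16 (194.119.0.0 - 194.119.255.255) does not contain 194.118.18.197
  194.102.0.0/16 (194.102.0.0 - 194.102.255.255) does not contain 194.118.18.197
Longest matching prefix is /13 -> next hop Router N.

Router N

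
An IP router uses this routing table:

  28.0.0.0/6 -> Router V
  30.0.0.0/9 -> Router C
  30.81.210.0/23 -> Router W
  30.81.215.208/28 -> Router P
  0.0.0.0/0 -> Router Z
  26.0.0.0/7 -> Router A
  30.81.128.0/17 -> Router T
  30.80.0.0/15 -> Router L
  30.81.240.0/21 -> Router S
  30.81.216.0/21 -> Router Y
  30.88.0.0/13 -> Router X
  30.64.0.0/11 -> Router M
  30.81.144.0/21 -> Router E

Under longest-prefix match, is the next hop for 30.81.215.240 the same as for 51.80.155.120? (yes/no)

30.81.215.240: longest match 30.81.128.0/17 -> Router T
51.80.155.120: longest match 0.0.0.0/0 -> Router Z

no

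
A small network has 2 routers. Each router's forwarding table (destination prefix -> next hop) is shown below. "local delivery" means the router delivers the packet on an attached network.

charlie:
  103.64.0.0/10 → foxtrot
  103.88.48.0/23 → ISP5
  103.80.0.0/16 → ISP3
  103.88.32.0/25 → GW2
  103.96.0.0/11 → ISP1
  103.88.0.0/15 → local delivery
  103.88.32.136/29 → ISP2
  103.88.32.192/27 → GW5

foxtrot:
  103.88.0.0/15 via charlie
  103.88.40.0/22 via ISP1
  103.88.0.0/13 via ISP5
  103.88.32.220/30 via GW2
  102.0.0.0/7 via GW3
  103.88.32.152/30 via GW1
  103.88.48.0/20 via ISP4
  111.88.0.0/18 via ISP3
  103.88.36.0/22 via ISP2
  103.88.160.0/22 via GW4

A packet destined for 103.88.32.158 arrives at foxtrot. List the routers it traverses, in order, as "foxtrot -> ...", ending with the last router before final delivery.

foxtrot -> charlie

At foxtrot: longest match for 103.88.32.158 is 103.88.0.0/15 -> charlie
At charlie: longest match for 103.88.32.158 is 103.88.0.0/15 -> local delivery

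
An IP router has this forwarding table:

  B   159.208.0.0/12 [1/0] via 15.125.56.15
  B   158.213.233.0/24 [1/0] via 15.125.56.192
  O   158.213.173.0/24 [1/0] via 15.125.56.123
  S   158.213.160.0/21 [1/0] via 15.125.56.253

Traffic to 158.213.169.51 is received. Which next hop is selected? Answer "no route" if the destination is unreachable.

No entry's prefix contains 158.213.169.51; there is no default route.

no route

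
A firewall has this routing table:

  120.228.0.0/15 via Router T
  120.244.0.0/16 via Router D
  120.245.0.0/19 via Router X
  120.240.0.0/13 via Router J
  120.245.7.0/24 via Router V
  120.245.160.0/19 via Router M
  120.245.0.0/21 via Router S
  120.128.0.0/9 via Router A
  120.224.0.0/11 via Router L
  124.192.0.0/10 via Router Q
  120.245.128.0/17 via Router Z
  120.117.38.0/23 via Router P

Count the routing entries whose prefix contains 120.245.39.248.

Prefixes containing 120.245.39.248:
  120.128.0.0/9 (120.128.0.0 - 120.255.255.255)
  120.224.0.0/11 (120.224.0.0 - 120.255.255.255)
  120.240.0.0/13 (120.240.0.0 - 120.247.255.255)
Total matching entries: 3.

3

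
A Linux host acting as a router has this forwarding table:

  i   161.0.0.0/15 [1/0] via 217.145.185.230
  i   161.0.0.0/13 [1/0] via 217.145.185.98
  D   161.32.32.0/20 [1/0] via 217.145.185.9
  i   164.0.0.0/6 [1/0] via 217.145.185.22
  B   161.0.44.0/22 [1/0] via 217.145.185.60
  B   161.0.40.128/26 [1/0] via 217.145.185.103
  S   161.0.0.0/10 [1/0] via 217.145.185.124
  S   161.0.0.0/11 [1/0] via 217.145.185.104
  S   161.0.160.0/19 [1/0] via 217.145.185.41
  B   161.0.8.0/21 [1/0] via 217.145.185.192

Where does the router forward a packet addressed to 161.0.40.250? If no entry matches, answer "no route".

217.145.185.230

Routes whose prefix contains 161.0.40.250:
  161.0.0.0/10 (161.0.0.0 - 161.63.255.255) -> 217.145.185.124
  161.0.0.0/11 (161.0.0.0 - 161.31.255.255) -> 217.145.185.104
  161.0.0.0/13 (161.0.0.0 - 161.7.255.255) -> 217.145.185.98
  161.0.0.0/15 (161.0.0.0 - 161.1.255.255) -> 217.145.185.230
More-specific entries that do NOT match:
  161.0.40.128/26 (161.0.40.128 - 161.0.40.191) does not contain 161.0.40.250
  161.0.44.0/22 (161.0.44.0 - 161.0.47.255) does not contain 161.0.40.250
  161.0.8.0/21 (161.0.8.0 - 161.0.15.255) does not contain 161.0.40.250
  161.32.32.0/20 (161.32.32.0 - 161.32.47.255) does not contain 161.0.40.250
  161.0.160.0/19 (161.0.160.0 - 161.0.191.255) does not contain 161.0.40.250
Longest matching prefix is /15 -> next hop 217.145.185.230.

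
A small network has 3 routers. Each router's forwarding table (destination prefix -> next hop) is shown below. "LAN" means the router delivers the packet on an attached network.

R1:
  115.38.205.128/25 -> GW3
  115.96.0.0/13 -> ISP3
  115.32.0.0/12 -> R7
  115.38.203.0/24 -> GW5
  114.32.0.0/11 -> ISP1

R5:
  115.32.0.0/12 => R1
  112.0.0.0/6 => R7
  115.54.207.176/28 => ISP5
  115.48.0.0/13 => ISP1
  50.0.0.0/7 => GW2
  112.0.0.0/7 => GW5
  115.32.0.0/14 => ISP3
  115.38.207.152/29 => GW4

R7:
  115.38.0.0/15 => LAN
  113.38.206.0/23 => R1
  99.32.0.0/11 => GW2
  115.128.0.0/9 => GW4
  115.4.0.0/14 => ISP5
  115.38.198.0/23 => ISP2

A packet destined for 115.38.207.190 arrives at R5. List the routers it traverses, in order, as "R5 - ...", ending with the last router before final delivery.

At R5: longest match for 115.38.207.190 is 115.32.0.0/12 -> R1
At R1: longest match for 115.38.207.190 is 115.32.0.0/12 -> R7
At R7: longest match for 115.38.207.190 is 115.38.0.0/15 -> LAN

R5 - R1 - R7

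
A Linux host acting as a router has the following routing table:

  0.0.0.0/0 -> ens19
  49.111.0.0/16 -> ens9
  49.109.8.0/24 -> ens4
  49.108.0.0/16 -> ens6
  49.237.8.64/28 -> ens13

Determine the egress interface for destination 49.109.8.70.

Routes whose prefix contains 49.109.8.70:
  0.0.0.0/0 (default, matches everything) -> ens19
  49.109.8.0/24 (49.109.8.0 - 49.109.8.255) -> ens4
More-specific entries that do NOT match:
  49.237.8.64/28 (49.237.8.64 - 49.237.8.79) does not contain 49.109.8.70
Longest matching prefix is /24 -> interface ens4.

ens4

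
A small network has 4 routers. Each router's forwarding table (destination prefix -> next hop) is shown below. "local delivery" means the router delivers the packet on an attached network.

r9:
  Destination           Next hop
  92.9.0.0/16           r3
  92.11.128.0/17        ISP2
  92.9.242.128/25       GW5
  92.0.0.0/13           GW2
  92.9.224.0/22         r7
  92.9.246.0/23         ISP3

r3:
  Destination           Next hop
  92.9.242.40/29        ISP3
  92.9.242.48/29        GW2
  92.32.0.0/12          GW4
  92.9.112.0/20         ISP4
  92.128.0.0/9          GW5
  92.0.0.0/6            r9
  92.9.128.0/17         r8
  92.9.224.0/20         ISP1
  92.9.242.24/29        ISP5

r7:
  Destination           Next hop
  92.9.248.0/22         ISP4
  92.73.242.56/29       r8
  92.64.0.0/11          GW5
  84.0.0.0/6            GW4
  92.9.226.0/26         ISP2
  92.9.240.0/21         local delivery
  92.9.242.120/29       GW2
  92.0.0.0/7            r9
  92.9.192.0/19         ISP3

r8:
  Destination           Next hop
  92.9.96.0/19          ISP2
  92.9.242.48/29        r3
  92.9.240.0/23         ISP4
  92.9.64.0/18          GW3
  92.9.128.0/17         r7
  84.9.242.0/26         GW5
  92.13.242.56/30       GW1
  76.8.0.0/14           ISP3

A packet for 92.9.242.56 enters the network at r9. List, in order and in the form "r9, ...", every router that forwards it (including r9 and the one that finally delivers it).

r9, r3, r8, r7

At r9: longest match for 92.9.242.56 is 92.9.0.0/16 -> r3
At r3: longest match for 92.9.242.56 is 92.9.128.0/17 -> r8
At r8: longest match for 92.9.242.56 is 92.9.128.0/17 -> r7
At r7: longest match for 92.9.242.56 is 92.9.240.0/21 -> local delivery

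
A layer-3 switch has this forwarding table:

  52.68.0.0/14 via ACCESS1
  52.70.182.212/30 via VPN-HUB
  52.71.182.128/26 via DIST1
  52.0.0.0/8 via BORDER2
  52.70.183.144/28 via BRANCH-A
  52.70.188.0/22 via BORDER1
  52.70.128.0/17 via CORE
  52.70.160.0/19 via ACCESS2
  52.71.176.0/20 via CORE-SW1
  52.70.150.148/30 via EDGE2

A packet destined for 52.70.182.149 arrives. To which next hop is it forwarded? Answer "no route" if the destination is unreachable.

ACCESS2

Routes whose prefix contains 52.70.182.149:
  52.0.0.0/8 (52.0.0.0 - 52.255.255.255) -> BORDER2
  52.68.0.0/14 (52.68.0.0 - 52.71.255.255) -> ACCESS1
  52.70.128.0/17 (52.70.128.0 - 52.70.255.255) -> CORE
  52.70.160.0/19 (52.70.160.0 - 52.70.191.255) -> ACCESS2
More-specific entries that do NOT match:
  52.70.182.212/30 (52.70.182.212 - 52.70.182.215) does not contain 52.70.182.149
  52.70.150.148/30 (52.70.150.148 - 52.70.150.151) does not contain 52.70.182.149
  52.70.183.144/28 (52.70.183.144 - 52.70.183.159) does not contain 52.70.182.149
  52.71.182.128/26 (52.71.182.128 - 52.71.182.191) does not contain 52.70.182.149
  52.70.188.0/22 (52.70.188.0 - 52.70.191.255) does not contain 52.70.182.149
  52.71.176.0/20 (52.71.176.0 - 52.71.191.255) does not contain 52.70.182.149
Longest matching prefix is /19 -> next hop ACCESS2.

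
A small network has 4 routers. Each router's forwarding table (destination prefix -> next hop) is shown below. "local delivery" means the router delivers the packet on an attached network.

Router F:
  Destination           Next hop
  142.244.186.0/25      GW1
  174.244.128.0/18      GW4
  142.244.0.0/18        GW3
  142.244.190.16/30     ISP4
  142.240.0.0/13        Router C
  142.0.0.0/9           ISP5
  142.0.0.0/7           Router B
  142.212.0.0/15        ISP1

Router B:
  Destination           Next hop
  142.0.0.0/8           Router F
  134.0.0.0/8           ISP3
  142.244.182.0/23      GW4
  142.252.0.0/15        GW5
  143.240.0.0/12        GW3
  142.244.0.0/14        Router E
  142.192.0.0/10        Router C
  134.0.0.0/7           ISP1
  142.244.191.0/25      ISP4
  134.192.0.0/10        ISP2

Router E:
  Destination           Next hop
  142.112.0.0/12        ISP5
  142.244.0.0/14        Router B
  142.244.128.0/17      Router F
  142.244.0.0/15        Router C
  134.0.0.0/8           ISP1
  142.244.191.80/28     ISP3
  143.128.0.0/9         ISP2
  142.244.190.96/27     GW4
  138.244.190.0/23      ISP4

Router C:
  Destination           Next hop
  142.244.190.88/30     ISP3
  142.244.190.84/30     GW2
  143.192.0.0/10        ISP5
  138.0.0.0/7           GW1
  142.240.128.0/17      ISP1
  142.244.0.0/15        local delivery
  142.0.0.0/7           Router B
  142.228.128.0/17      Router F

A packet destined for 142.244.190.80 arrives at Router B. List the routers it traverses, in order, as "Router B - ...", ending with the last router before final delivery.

At Router B: longest match for 142.244.190.80 is 142.244.0.0/14 -> Router E
At Router E: longest match for 142.244.190.80 is 142.244.128.0/17 -> Router F
At Router F: longest match for 142.244.190.80 is 142.240.0.0/13 -> Router C
At Router C: longest match for 142.244.190.80 is 142.244.0.0/15 -> local delivery

Router B - Router E - Router F - Router C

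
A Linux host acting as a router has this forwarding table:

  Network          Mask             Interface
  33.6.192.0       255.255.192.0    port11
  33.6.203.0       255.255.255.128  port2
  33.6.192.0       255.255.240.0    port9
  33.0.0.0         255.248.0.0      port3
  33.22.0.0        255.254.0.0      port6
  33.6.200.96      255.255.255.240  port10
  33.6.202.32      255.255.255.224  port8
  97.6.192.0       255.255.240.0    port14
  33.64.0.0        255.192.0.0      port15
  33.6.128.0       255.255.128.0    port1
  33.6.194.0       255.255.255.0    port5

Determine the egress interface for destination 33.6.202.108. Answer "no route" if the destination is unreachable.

port9

Routes whose prefix contains 33.6.202.108:
  33.0.0.0/13 (33.0.0.0 - 33.7.255.255) -> port3
  33.6.128.0/17 (33.6.128.0 - 33.6.255.255) -> port1
  33.6.192.0/18 (33.6.192.0 - 33.6.255.255) -> port11
  33.6.192.0/20 (33.6.192.0 - 33.6.207.255) -> port9
More-specific entries that do NOT match:
  33.6.200.96/28 (33.6.200.96 - 33.6.200.111) does not contain 33.6.202.108
  33.6.202.32/27 (33.6.202.32 - 33.6.202.63) does not contain 33.6.202.108
  33.6.203.0/25 (33.6.203.0 - 33.6.203.127) does not contain 33.6.202.108
  33.6.194.0/24 (33.6.194.0 - 33.6.194.255) does not contain 33.6.202.108
Longest matching prefix is /20 -> interface port9.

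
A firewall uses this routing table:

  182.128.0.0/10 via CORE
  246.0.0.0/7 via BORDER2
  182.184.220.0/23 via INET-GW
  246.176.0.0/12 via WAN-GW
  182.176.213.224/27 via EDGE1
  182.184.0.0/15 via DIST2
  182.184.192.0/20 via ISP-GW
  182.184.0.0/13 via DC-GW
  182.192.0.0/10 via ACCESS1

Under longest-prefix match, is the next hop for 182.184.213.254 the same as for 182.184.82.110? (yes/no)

yes

182.184.213.254: longest match 182.184.0.0/15 -> DIST2
182.184.82.110: longest match 182.184.0.0/15 -> DIST2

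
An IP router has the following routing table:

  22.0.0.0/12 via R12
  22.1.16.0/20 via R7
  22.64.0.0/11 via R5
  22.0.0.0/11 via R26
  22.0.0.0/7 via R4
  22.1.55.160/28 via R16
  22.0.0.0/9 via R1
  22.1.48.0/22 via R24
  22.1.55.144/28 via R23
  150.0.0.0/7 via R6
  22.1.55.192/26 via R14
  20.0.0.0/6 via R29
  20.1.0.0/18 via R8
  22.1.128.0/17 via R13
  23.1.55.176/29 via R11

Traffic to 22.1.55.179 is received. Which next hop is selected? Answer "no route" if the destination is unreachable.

R12

Routes whose prefix contains 22.1.55.179:
  20.0.0.0/6 (20.0.0.0 - 23.255.255.255) -> R29
  22.0.0.0/7 (22.0.0.0 - 23.255.255.255) -> R4
  22.0.0.0/9 (22.0.0.0 - 22.127.255.255) -> R1
  22.0.0.0/11 (22.0.0.0 - 22.31.255.255) -> R26
  22.0.0.0/12 (22.0.0.0 - 22.15.255.255) -> R12
More-specific entries that do NOT match:
  23.1.55.176/29 (23.1.55.176 - 23.1.55.183) does not contain 22.1.55.179
  22.1.55.160/28 (22.1.55.160 - 22.1.55.175) does not contain 22.1.55.179
  22.1.55.144/28 (22.1.55.144 - 22.1.55.159) does not contain 22.1.55.179
  22.1.55.192/26 (22.1.55.192 - 22.1.55.255) does not contain 22.1.55.179
  22.1.48.0/22 (22.1.48.0 - 22.1.51.255) does not contain 22.1.55.179
  22.1.16.0/20 (22.1.16.0 - 22.1.31.255) does not contain 22.1.55.179
  20.1.0.0/18 (20.1.0.0 - 20.1.63.255) does not contain 22.1.55.179
  22.1.128.0/17 (22.1.128.0 - 22.1.255.255) does not contain 22.1.55.179
Longest matching prefix is /12 -> next hop R12.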